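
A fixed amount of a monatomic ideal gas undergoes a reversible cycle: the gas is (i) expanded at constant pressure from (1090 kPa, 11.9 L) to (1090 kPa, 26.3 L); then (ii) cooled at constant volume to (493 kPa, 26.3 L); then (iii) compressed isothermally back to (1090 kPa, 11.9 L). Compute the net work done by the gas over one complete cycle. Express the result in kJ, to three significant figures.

Leg (i): W = PΔV = (1090)(26.3 − 11.9) = 15696 J.
Leg (ii): W = 0.
Leg (iii): W = PᵢVᵢ ln(V_f/Vᵢ) = (12966) ln(11.9/26.3) = -10282 J.
W_net = 15696 − 10282 = 5414 J.

W_net ≈ 5.41 kJ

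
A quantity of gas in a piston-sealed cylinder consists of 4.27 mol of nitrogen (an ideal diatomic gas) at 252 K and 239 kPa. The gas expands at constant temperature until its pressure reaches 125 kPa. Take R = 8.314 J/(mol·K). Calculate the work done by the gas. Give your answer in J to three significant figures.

W ≈ 5800 J

Isothermal process: W = nRT ln(V₂/V₁) = nRT ln(P₁/P₂).
W = (4.27)(8.314)(252) × ln(239/125)
  = 8946 × ln(1.912) = 8946 × 0.6481
W_by_gas = 5798 J.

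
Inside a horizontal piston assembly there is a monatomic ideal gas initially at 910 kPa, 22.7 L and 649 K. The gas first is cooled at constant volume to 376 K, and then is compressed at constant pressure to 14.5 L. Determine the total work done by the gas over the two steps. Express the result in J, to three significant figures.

W_total ≈ -4320 J

Step 1 (isochoric): W = 0 (constant volume).
After step 1: P = 527.2 kPa (V unchanged).
Step 2 (isobaric): W = PΔV = (527.2 kPa)(14.5 − 22.7 L) = -4323 J.
W_total = 0 − 4323 = -4323 J.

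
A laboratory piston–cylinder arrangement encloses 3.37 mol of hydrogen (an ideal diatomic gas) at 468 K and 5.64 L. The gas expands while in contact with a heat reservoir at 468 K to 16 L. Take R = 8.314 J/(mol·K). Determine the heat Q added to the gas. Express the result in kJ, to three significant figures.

Isothermal ⇒ ΔU = 0, so Q = W = nRT ln(V₂/V₁).
Q = (3.37)(8.314)(468) ln(16/5.64) = 13113 × 1.043 = 13672 J.

Q ≈ 13.7 kJ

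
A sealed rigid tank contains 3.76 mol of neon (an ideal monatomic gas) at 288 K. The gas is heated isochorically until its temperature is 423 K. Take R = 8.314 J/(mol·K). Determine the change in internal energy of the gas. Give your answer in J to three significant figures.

Constant volume ⇒ W = 0, so Q = ΔU = nCᵥΔT with Cᵥ = 3R/2 = 12.47 J/(mol·K).
ΔU = (3.76)(12.47)(423 − 288) = 6330 J.

ΔU ≈ 6330 J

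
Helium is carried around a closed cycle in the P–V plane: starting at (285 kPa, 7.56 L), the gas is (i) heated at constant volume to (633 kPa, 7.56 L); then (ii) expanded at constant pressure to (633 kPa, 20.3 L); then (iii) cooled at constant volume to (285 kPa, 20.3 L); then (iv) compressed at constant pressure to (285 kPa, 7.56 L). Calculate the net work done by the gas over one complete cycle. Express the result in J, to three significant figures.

W_net ≈ 4430 J

Constant-volume legs do no work.
W(ii) = (633)(20.3 − 7.56) = 8064 J; W(iv) = (285)(7.56 − 20.3) = -3631 J.
W_net = 8064 − 3631 = 4434 J (the clockwise enclosed area).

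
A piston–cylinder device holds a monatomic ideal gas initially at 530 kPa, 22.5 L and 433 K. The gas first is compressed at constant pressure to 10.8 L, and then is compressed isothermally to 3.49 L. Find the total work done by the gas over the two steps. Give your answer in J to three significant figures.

Step 1 (isobaric): W = PΔV = (530 kPa)(10.8 − 22.5 L) = -6201 J.
After step 1: P = 530 kPa, V = 10.8 L, T = 207.8 K.
Step 2 (isothermal): W = P₁V₁ ln(V₂/V₁) = (5724) ln(3.49/10.8) = -6466 J.
W_total = -6201 − 6466 = -12667 J.

W_total ≈ -12700 J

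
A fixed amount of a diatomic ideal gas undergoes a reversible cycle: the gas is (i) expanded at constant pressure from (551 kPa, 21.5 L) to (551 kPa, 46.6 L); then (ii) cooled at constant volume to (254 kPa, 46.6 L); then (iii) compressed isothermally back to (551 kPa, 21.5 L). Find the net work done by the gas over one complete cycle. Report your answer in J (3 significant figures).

W_net ≈ 4670 J

Leg (i): W = PΔV = (551)(46.6 − 21.5) = 13830 J.
Leg (ii): W = 0.
Leg (iii): W = PᵢVᵢ ln(V_f/Vᵢ) = (11836) ln(21.5/46.6) = -9156 J.
W_net = 13830 − 9156 = 4674 J.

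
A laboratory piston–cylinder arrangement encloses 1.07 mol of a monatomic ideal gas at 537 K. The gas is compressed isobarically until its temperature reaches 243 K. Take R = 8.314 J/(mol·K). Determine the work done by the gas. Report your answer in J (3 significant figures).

Isobaric: W = P ΔV = nR ΔT.
W = (1.07)(8.314)(243 − 537) = -2615 J.

W ≈ -2620 J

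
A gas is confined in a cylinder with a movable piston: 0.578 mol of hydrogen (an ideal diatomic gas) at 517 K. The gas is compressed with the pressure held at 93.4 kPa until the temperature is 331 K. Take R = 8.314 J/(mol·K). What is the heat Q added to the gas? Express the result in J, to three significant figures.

Q ≈ -3130 J

Isobaric: W = nRΔT = (0.578)(8.314)(-186) = -893.8 J.
ΔU = nCᵥΔT with Cᵥ = 5R/2: ΔU = (0.578)(20.79)(-186) = -2235 J.
Q = ΔU + W = -2235 − 893.8 = -3128 J.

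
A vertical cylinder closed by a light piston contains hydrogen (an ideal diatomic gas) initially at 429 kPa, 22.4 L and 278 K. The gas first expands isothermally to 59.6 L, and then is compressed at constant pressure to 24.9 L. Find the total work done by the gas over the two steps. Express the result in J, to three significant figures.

W_total ≈ 3810 J

Step 1 (isothermal): W = P₁V₁ ln(V₂/V₁) = (9610) ln(59.6/22.4) = 9404 J.
After step 1: P = 161.2 kPa, V = 59.6 L, T = 278 K.
Step 2 (isobaric): W = PΔV = (161.2 kPa)(24.9 − 59.6 L) = -5595 J.
W_total = 9404 − 5595 = 3809 J.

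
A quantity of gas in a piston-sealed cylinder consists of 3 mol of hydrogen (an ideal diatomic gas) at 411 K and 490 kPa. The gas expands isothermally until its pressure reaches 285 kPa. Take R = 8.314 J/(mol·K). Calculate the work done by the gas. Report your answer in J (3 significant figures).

Isothermal process: W = nRT ln(V₂/V₁) = nRT ln(P₁/P₂).
W = (3)(8.314)(411) × ln(490/285)
  = 10251 × ln(1.719) = 10251 × 0.5419
W_by_gas = 5555 J.

W ≈ 5560 J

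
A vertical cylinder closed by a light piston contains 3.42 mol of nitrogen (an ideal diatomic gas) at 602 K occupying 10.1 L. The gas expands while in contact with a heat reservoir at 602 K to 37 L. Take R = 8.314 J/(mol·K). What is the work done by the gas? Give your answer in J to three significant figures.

W ≈ 22200 J

Isothermal: W = nRT ln(V₂/V₁).
W = (3.42)(8.314)(602) × ln(37/10.1)
  = 17117 × 1.298
W_by_gas = 22225 J.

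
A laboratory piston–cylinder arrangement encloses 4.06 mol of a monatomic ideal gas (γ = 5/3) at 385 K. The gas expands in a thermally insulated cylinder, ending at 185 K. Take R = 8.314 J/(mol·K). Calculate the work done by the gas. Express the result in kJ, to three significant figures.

Adiabatic ⇒ Q = 0, so W_by = −ΔU = nCᵥ(T₁ − T₂).
Cᵥ = 3R/2 = 12.47 J/(mol·K).
W = (4.06)(12.47)(385 − 185) = 10126 J.

W ≈ 10.1 kJ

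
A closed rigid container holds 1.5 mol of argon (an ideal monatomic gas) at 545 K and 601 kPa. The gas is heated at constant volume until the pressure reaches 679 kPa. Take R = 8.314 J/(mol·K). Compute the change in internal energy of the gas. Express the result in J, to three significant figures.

ΔU ≈ 1320 J

Constant volume ⇒ W = 0, so Q = ΔU = nCᵥΔT with Cᵥ = 3R/2 = 12.47 J/(mol·K).
At constant V, T₂/T₁ = P₂/P₁ ⇒ ΔT = T₁(P₂/P₁ − 1) = 545·(679/601 − 1) = 70.73 K.
ΔU = (1.5)(12.47)(70.73) = 1323 J.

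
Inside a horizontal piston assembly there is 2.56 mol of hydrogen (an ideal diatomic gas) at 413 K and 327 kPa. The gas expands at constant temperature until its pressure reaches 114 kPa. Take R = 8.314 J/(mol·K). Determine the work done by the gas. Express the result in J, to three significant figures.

W ≈ 9260 J

Isothermal process: W = nRT ln(V₂/V₁) = nRT ln(P₁/P₂).
W = (2.56)(8.314)(413) × ln(327/114)
  = 8790 × ln(2.868) = 8790 × 1.054
W_by_gas = 9263 J.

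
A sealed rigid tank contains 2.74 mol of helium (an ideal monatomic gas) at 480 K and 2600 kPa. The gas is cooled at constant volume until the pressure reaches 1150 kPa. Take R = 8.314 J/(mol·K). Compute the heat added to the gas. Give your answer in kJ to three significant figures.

Constant volume ⇒ W = 0, so Q = ΔU = nCᵥΔT with Cᵥ = 3R/2 = 12.47 J/(mol·K).
At constant V, T₂/T₁ = P₂/P₁ ⇒ ΔT = T₁(P₂/P₁ − 1) = 480·(1150/2600 − 1) = -267.7 K.
ΔU = (2.74)(12.47)(-267.7) = -9147 J.

Q ≈ -9.15 kJ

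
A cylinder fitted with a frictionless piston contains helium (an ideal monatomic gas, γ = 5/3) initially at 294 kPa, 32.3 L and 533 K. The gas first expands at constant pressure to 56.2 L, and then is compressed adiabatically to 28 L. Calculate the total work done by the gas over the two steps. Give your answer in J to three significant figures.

W_total ≈ -7630 J

Step 1 (isobaric): W = PΔV = (294 kPa)(56.2 − 32.3 L) = 7027 J.
After step 1: P = 294 kPa, V = 56.2 L, T = 927.4 K.
Step 2 (adiabatic): W = (P₁V₁ − P₂V₂)/(γ−1) = (16523 − 26291)/0.667 = -14652 J.
W_total = 7027 − 14652 = -7625 J.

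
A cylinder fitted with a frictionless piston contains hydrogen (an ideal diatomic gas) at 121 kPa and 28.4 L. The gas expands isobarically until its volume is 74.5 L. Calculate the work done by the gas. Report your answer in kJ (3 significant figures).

W ≈ 5.58 kJ

Isobaric: W = P ΔV.
W = (121 kPa)(74.5 − 28.4 L) = (121)(46.1) = 5578 J.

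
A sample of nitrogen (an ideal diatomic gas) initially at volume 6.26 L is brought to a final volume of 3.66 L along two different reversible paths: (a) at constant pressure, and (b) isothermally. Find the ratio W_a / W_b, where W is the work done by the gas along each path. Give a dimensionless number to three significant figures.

Path (a) isobaric: W = P₁(V₂ − V₁) → W_a/(P₁V₁) = -0.4153.
Path (b) isothermal: W = P₁V₁ ln(V₂/V₁) → W_b/(P₁V₁) = -0.5367.
W_a / W_b = -0.4153 / -0.5367 = 0.7738.

W_a / W_b ≈ 0.774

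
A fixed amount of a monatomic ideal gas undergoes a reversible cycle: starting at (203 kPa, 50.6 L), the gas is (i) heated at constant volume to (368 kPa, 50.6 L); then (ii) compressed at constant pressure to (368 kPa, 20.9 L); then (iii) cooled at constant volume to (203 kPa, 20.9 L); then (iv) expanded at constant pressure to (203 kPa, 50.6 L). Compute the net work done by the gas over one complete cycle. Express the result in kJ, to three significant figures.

W_net ≈ -4.90 kJ

Constant-volume legs do no work.
W(ii) = (368)(20.9 − 50.6) = -10930 J; W(iv) = (203)(50.6 − 20.9) = 6029 J.
W_net = -10930 + 6029 = -4900 J (the counter-clockwise enclosed area).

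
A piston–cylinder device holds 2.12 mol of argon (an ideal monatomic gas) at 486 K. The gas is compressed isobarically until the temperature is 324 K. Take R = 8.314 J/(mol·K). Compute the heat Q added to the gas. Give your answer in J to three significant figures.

Isobaric: W = nRΔT = (2.12)(8.314)(-162) = -2855 J.
ΔU = nCᵥΔT with Cᵥ = 3R/2: ΔU = (2.12)(12.47)(-162) = -4283 J.
Q = ΔU + W = -4283 − 2855 = -7138 J.

Q ≈ -7140 J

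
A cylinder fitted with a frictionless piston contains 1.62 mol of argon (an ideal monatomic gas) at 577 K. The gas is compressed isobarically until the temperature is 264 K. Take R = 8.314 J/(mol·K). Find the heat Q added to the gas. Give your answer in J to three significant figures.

Isobaric: W = nRΔT = (1.62)(8.314)(-313) = -4216 J.
ΔU = nCᵥΔT with Cᵥ = 3R/2: ΔU = (1.62)(12.47)(-313) = -6324 J.
Q = ΔU + W = -6324 − 4216 = -10539 J.

Q ≈ -10500 J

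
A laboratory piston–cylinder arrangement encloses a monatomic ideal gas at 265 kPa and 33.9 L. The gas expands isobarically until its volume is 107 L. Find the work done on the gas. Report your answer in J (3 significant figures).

W ≈ -19400 J

Isobaric: W = P ΔV.
W = (265 kPa)(107 − 33.9 L) = (265)(73.1) = 19372 J.
Work on gas = −W_by = -19372 J.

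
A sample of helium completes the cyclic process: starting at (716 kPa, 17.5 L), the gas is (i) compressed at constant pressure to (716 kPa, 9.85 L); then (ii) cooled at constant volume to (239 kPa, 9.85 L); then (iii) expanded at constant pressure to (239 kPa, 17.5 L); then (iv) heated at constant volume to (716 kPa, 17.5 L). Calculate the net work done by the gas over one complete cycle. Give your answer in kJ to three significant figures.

W_net ≈ -3.65 kJ

Constant-volume legs do no work.
W(i) = (716)(9.85 − 17.5) = -5477 J; W(iii) = (239)(17.5 − 9.85) = 1828 J.
W_net = -5477 + 1828 = -3649 J (the counter-clockwise enclosed area).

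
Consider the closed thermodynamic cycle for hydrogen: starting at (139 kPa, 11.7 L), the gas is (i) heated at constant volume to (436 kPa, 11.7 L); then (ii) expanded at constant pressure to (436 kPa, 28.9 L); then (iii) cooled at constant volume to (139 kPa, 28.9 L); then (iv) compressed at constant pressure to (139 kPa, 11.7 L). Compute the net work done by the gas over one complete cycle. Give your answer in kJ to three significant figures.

Constant-volume legs do no work.
W(ii) = (436)(28.9 − 11.7) = 7499 J; W(iv) = (139)(11.7 − 28.9) = -2391 J.
W_net = 7499 − 2391 = 5108 J (the clockwise enclosed area).

W_net ≈ 5.11 kJ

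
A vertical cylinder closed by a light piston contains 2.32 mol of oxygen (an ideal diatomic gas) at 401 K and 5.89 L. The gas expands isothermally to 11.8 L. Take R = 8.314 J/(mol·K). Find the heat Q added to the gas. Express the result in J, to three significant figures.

Isothermal ⇒ ΔU = 0, so Q = W = nRT ln(V₂/V₁).
Q = (2.32)(8.314)(401) ln(11.8/5.89) = 7735 × 0.6948 = 5374 J.

Q ≈ 5370 J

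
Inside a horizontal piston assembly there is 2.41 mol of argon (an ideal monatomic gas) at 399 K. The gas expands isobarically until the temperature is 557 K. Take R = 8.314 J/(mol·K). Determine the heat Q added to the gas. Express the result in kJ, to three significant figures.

Q ≈ 7.91 kJ

Isobaric: W = nRΔT = (2.41)(8.314)(158) = 3166 J.
ΔU = nCᵥΔT with Cᵥ = 3R/2: ΔU = (2.41)(12.47)(158) = 4749 J.
Q = ΔU + W = 4749 + 3166 = 7915 J.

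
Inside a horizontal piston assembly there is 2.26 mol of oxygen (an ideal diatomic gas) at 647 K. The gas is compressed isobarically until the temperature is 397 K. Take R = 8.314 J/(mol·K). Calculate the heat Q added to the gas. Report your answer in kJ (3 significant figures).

Q ≈ -16.4 kJ

Isobaric: W = nRΔT = (2.26)(8.314)(-250) = -4697 J.
ΔU = nCᵥΔT with Cᵥ = 5R/2: ΔU = (2.26)(20.79)(-250) = -11744 J.
Q = ΔU + W = -11744 − 4697 = -16441 J.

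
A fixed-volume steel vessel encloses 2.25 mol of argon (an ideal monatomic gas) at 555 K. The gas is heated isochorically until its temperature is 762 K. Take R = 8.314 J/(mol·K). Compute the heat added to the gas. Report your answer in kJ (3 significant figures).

Constant volume ⇒ W = 0, so Q = ΔU = nCᵥΔT with Cᵥ = 3R/2 = 12.47 J/(mol·K).
ΔU = (2.25)(12.47)(762 − 555) = 5808 J.

Q ≈ 5.81 kJ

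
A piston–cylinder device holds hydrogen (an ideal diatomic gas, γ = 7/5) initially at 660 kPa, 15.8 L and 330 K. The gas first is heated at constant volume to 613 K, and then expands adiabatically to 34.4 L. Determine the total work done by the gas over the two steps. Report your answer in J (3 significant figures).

Step 1 (isochoric): W = 0 (constant volume).
After step 1: P = 1226 kPa (V unchanged).
Step 2 (adiabatic): W = (P₁V₁ − P₂V₂)/(γ−1) = (19371 − 14190)/0.4 = 12952 J.
W_total = 0 + 12952 = 12952 J.

W_total ≈ 13000 J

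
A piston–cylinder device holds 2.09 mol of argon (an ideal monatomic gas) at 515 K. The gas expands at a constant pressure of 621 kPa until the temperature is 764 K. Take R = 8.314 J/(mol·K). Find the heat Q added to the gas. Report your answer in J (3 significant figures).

Q ≈ 10800 J

Isobaric: W = nRΔT = (2.09)(8.314)(249) = 4327 J.
ΔU = nCᵥΔT with Cᵥ = 3R/2: ΔU = (2.09)(12.47)(249) = 6490 J.
Q = ΔU + W = 6490 + 4327 = 10817 J.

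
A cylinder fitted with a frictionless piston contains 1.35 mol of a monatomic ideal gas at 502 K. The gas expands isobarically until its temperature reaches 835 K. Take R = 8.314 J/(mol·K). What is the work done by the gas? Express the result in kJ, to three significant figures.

W ≈ 3.74 kJ

Isobaric: W = P ΔV = nR ΔT.
W = (1.35)(8.314)(835 − 502) = 3738 J.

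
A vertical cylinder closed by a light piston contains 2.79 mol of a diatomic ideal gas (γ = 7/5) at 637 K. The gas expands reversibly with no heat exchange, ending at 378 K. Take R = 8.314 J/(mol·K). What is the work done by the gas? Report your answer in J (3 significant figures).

W ≈ 15000 J

Adiabatic ⇒ Q = 0, so W_by = −ΔU = nCᵥ(T₁ − T₂).
Cᵥ = 5R/2 = 20.79 J/(mol·K).
W = (2.79)(20.79)(637 − 378) = 15019 J.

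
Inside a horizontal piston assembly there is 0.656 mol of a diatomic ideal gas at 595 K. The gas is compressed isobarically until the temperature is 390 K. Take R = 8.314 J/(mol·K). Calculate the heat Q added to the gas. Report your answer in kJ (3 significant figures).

Isobaric: W = nRΔT = (0.656)(8.314)(-205) = -1118 J.
ΔU = nCᵥΔT with Cᵥ = 5R/2: ΔU = (0.656)(20.79)(-205) = -2795 J.
Q = ΔU + W = -2795 − 1118 = -3913 J.

Q ≈ -3.91 kJ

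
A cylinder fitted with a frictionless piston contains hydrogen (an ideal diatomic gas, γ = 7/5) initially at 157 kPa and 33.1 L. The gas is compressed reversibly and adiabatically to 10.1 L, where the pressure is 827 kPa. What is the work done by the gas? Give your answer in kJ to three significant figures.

Adiabatic: W = (P₁V₁ − P₂V₂)/(γ − 1) with γ = 7/5.
P₁V₁ = 5197 J, P₂V₂ = 8353 J.
W = (5197 − 8353) / 0.4 = -7890 J.

W ≈ -7.89 kJ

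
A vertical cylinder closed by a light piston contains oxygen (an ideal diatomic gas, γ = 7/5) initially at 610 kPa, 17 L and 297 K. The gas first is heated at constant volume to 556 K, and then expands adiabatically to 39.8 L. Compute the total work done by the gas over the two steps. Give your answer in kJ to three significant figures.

Step 1 (isochoric): W = 0 (constant volume).
After step 1: P = 1142 kPa (V unchanged).
Step 2 (adiabatic): W = (P₁V₁ − P₂V₂)/(γ−1) = (19413 − 13814)/0.4 = 13998 J.
W_total = 0 + 13998 = 13998 J.

W_total ≈ 14.0 kJ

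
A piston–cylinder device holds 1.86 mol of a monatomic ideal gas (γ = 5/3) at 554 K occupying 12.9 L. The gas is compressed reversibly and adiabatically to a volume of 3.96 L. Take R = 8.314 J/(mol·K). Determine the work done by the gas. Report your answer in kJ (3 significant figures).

W ≈ -15.4 kJ

Adiabatic: TV^(γ−1) = const with γ = 5/3.
T₂ = T₁ (V₁/V₂)^(γ−1) = 554 × (12.9/3.96)^0.667 = 554 × 2.198 = 1217 K.
W_by = nCᵥ(T₁ − T₂) = (1.86)(12.47)(554 − 1217) = -15389 J.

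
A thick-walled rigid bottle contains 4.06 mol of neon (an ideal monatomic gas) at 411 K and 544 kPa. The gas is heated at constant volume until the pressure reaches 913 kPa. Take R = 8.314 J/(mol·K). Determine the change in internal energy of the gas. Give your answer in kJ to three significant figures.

ΔU ≈ 14.1 kJ

Constant volume ⇒ W = 0, so Q = ΔU = nCᵥΔT with Cᵥ = 3R/2 = 12.47 J/(mol·K).
At constant V, T₂/T₁ = P₂/P₁ ⇒ ΔT = T₁(P₂/P₁ − 1) = 411·(913/544 − 1) = 278.8 K.
ΔU = (4.06)(12.47)(278.8) = 14116 J.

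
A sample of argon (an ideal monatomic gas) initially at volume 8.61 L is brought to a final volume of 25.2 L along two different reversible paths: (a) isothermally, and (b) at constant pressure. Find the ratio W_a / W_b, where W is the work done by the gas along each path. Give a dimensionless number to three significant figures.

Path (a) isothermal: W = P₁V₁ ln(V₂/V₁) → W_a/(P₁V₁) = 1.074.
Path (b) isobaric: W = P₁(V₂ − V₁) → W_b/(P₁V₁) = 1.927.
W_a / W_b = 1.074 / 1.927 = 0.5574.

W_a / W_b ≈ 0.557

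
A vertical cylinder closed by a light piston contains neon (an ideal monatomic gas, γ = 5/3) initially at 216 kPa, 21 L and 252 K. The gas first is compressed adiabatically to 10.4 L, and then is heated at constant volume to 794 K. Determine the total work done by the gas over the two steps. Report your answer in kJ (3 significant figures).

Step 1 (adiabatic): W = (P₁V₁ − P₂V₂)/(γ−1) = (4536 − 7247)/0.667 = -4066 J.
Step 2 (isochoric): W = 0 (constant volume).
W_total = -4066 + 0 = -4066 J.

W_total ≈ -4.07 kJ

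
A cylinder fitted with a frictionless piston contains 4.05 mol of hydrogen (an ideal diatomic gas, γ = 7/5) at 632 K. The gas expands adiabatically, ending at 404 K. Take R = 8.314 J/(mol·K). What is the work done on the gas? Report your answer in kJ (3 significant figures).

W ≈ -19.2 kJ

Adiabatic ⇒ Q = 0, so W_by = −ΔU = nCᵥ(T₁ − T₂).
Cᵥ = 5R/2 = 20.79 J/(mol·K).
W = (4.05)(20.79)(632 − 404) = 19193 J.
Work on gas = −W_by = -19193 J.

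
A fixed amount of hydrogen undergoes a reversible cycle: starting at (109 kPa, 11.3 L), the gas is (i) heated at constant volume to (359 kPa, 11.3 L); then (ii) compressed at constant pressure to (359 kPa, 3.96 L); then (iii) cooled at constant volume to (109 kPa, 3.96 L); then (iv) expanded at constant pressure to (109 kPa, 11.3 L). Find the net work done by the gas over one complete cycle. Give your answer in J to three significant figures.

W_net ≈ -1840 J

Constant-volume legs do no work.
W(ii) = (359)(3.96 − 11.3) = -2635 J; W(iv) = (109)(11.3 − 3.96) = 800.1 J.
W_net = -2635 + 800.1 = -1835 J (the counter-clockwise enclosed area).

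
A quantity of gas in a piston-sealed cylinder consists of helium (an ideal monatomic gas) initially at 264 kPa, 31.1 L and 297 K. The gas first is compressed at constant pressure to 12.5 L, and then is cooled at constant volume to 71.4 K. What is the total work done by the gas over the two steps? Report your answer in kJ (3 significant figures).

Step 1 (isobaric): W = PΔV = (264 kPa)(12.5 − 31.1 L) = -4910 J.
Step 2 (isochoric): W = 0 (constant volume).
W_total = -4910 + 0 = -4910 J.

W_total ≈ -4.91 kJ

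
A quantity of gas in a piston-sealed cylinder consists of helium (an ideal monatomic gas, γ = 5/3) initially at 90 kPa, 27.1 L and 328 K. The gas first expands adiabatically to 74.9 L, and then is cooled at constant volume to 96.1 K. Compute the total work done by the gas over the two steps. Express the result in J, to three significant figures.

W_total ≈ 1800 J

Step 1 (adiabatic): W = (P₁V₁ − P₂V₂)/(γ−1) = (2439 − 1238)/0.667 = 1801 J.
Step 2 (isochoric): W = 0 (constant volume).
W_total = 1801 + 0 = 1801 J.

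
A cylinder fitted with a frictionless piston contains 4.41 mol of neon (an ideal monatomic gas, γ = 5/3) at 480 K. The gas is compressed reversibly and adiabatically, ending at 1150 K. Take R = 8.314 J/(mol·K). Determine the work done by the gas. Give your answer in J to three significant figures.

Adiabatic ⇒ Q = 0, so W_by = −ΔU = nCᵥ(T₁ − T₂).
Cᵥ = 3R/2 = 12.47 J/(mol·K).
W = (4.41)(12.47)(480 − 1150) = -36848 J.

W ≈ -36800 J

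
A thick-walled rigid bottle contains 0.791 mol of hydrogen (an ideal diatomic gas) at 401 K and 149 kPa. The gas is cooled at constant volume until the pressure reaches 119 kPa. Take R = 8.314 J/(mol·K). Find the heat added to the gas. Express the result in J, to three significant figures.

Constant volume ⇒ W = 0, so Q = ΔU = nCᵥΔT with Cᵥ = 5R/2 = 20.79 J/(mol·K).
At constant V, T₂/T₁ = P₂/P₁ ⇒ ΔT = T₁(P₂/P₁ − 1) = 401·(119/149 − 1) = -80.74 K.
ΔU = (0.791)(20.79)(-80.74) = -1327 J.

Q ≈ -1330 J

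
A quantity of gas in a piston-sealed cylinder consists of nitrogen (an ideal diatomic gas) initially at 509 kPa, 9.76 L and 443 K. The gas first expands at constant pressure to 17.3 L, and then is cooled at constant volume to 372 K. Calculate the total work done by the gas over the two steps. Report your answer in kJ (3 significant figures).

Step 1 (isobaric): W = PΔV = (509 kPa)(17.3 − 9.76 L) = 3838 J.
Step 2 (isochoric): W = 0 (constant volume).
W_total = 3838 + 0 = 3838 J.

W_total ≈ 3.84 kJ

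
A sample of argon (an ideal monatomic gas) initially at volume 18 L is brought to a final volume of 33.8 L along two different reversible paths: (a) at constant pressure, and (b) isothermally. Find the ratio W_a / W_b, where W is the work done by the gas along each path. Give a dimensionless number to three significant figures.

Path (a) isobaric: W = P₁(V₂ − V₁) → W_a/(P₁V₁) = 0.8778.
Path (b) isothermal: W = P₁V₁ ln(V₂/V₁) → W_b/(P₁V₁) = 0.6301.
W_a / W_b = 0.8778 / 0.6301 = 1.393.

W_a / W_b ≈ 1.39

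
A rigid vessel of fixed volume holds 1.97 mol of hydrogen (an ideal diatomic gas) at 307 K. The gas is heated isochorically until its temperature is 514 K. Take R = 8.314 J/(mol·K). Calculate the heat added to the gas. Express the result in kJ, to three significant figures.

Q ≈ 8.48 kJ

Constant volume ⇒ W = 0, so Q = ΔU = nCᵥΔT with Cᵥ = 5R/2 = 20.79 J/(mol·K).
ΔU = (1.97)(20.79)(514 − 307) = 8476 J.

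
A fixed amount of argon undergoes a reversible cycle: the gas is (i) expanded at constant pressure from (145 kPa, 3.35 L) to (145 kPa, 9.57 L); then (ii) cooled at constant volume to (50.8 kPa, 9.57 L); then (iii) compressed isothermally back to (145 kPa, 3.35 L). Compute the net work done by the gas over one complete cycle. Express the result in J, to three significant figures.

W_net ≈ 392 J

Leg (i): W = PΔV = (145)(9.57 − 3.35) = 901.9 J.
Leg (ii): W = 0.
Leg (iii): W = PᵢVᵢ ln(V_f/Vᵢ) = (486.2) ln(3.35/9.57) = -510.3 J.
W_net = 901.9 − 510.3 = 391.6 J.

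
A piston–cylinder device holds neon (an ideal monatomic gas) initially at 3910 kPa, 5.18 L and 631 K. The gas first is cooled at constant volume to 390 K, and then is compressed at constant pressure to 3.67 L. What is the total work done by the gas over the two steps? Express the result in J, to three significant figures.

W_total ≈ -3650 J

Step 1 (isochoric): W = 0 (constant volume).
After step 1: P = 2417 kPa (V unchanged).
Step 2 (isobaric): W = PΔV = (2417 kPa)(3.67 − 5.18 L) = -3649 J.
W_total = 0 − 3649 = -3649 J.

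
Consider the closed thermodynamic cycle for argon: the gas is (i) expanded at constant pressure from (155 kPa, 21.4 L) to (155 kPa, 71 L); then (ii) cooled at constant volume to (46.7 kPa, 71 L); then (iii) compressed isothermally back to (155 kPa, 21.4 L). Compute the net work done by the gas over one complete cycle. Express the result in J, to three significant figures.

W_net ≈ 3710 J

Leg (i): W = PΔV = (155)(71 − 21.4) = 7688 J.
Leg (ii): W = 0.
Leg (iii): W = PᵢVᵢ ln(V_f/Vᵢ) = (3316) ln(21.4/71) = -3976 J.
W_net = 7688 − 3976 = 3712 J.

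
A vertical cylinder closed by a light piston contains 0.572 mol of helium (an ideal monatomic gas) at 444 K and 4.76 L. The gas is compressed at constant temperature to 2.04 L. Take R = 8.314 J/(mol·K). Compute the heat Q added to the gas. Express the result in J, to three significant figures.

Q ≈ -1790 J

Isothermal ⇒ ΔU = 0, so Q = W = nRT ln(V₂/V₁).
Q = (0.572)(8.314)(444) ln(2.04/4.76) = 2111 × -0.8473 = -1789 J.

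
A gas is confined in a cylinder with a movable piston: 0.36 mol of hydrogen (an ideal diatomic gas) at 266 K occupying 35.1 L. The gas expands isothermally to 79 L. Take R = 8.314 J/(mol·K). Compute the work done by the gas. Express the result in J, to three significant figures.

W ≈ 646 J

Isothermal: W = nRT ln(V₂/V₁).
W = (0.36)(8.314)(266) × ln(79/35.1)
  = 796.1 × 0.8112
W_by_gas = 645.9 J.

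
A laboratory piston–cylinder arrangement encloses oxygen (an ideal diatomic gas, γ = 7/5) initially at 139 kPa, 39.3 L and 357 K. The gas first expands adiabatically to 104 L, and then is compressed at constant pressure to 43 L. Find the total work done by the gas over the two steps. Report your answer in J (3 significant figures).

Step 1 (adiabatic): W = (P₁V₁ − P₂V₂)/(γ−1) = (5463 − 3701)/0.4 = 4404 J.
After step 1: P = 35.59 kPa, V = 104 L, T = 241.9 K.
Step 2 (isobaric): W = PΔV = (35.59 kPa)(43 − 104 L) = -2171 J.
W_total = 4404 − 2171 = 2233 J.

W_total ≈ 2230 J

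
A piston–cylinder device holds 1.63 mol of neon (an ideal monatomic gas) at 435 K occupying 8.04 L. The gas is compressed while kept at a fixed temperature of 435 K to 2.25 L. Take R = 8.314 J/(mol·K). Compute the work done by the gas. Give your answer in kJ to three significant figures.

Isothermal: W = nRT ln(V₂/V₁).
W = (1.63)(8.314)(435) × ln(2.25/8.04)
  = 5895 × -1.273
W_by_gas = -7507 J.

W ≈ -7.51 kJ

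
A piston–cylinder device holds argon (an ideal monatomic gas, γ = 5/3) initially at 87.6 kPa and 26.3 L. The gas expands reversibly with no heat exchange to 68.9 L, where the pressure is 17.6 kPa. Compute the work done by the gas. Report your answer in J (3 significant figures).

W ≈ 1640 J

Adiabatic: W = (P₁V₁ − P₂V₂)/(γ − 1) with γ = 5/3.
P₁V₁ = 2304 J, P₂V₂ = 1213 J.
W = (2304 − 1213) / 0.6667 = 1637 J.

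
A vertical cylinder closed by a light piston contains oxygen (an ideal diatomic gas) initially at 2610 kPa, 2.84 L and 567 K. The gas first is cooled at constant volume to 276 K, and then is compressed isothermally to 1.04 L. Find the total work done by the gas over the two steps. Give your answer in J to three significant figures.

W_total ≈ -3620 J

Step 1 (isochoric): W = 0 (constant volume).
After step 1: P = 1270 kPa (V unchanged).
Step 2 (isothermal): W = P₁V₁ ln(V₂/V₁) = (3608) ln(1.04/2.84) = -3625 J.
W_total = 0 − 3625 = -3625 J.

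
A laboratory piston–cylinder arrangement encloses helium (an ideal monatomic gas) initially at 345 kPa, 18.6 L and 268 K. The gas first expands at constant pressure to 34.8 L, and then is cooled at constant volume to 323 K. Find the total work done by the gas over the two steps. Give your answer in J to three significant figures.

W_total ≈ 5590 J

Step 1 (isobaric): W = PΔV = (345 kPa)(34.8 − 18.6 L) = 5589 J.
Step 2 (isochoric): W = 0 (constant volume).
W_total = 5589 + 0 = 5589 J.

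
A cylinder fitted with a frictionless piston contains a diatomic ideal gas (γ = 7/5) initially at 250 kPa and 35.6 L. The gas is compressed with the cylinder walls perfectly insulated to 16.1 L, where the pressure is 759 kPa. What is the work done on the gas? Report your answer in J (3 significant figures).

Adiabatic: W = (P₁V₁ − P₂V₂)/(γ − 1) with γ = 7/5.
P₁V₁ = 8900 J, P₂V₂ = 12220 J.
W = (8900 − 12220) / 0.4 = -8300 J.
Work on gas = −W_by = 8300 J.

W ≈ 8300 J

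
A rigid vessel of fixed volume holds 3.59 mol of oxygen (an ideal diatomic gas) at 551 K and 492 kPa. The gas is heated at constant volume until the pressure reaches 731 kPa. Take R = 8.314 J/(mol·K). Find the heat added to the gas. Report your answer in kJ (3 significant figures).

Q ≈ 20.0 kJ

Constant volume ⇒ W = 0, so Q = ΔU = nCᵥΔT with Cᵥ = 5R/2 = 20.79 J/(mol·K).
At constant V, T₂/T₁ = P₂/P₁ ⇒ ΔT = T₁(P₂/P₁ − 1) = 551·(731/492 − 1) = 267.7 K.
ΔU = (3.59)(20.79)(267.7) = 19972 J.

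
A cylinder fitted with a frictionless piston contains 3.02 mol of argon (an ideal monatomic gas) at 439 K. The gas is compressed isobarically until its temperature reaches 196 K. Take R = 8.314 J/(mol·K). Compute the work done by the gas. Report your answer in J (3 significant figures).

Isobaric: W = P ΔV = nR ΔT.
W = (3.02)(8.314)(196 − 439) = -6101 J.

W ≈ -6100 J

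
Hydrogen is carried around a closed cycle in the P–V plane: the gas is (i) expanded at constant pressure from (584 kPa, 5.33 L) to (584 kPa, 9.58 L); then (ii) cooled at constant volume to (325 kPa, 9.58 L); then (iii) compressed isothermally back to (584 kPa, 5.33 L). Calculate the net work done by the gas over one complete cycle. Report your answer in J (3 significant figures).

Leg (i): W = PΔV = (584)(9.58 − 5.33) = 2482 J.
Leg (ii): W = 0.
Leg (iii): W = PᵢVᵢ ln(V_f/Vᵢ) = (3114) ln(5.33/9.58) = -1826 J.
W_net = 2482 − 1826 = 656.5 J.

W_net ≈ 656 J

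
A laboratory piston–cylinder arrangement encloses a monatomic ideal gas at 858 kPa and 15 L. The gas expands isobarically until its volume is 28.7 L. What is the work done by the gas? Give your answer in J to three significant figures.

Isobaric: W = P ΔV.
W = (858 kPa)(28.7 − 15 L) = (858)(13.7) = 11755 J.

W ≈ 11800 J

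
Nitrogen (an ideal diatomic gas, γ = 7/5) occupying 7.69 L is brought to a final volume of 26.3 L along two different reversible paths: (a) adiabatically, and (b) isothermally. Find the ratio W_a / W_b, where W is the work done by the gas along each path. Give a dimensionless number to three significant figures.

Path (a) adiabatic: W = P₁V₁(1 − (V₁/V₂)^(γ−1))/(γ−1) → W_a/(P₁V₁) = 0.9713.
Path (b) isothermal: W = P₁V₁ ln(V₂/V₁) → W_b/(P₁V₁) = 1.23.
W_a / W_b = 0.9713 / 1.23 = 0.7899.

W_a / W_b ≈ 0.790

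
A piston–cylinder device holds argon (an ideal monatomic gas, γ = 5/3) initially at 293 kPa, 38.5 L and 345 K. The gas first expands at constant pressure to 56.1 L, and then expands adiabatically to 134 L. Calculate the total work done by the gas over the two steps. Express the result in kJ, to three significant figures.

Step 1 (isobaric): W = PΔV = (293 kPa)(56.1 − 38.5 L) = 5157 J.
After step 1: P = 293 kPa, V = 56.1 L, T = 502.7 K.
Step 2 (adiabatic): W = (P₁V₁ − P₂V₂)/(γ−1) = (16437 − 9199)/0.667 = 10858 J.
W_total = 5157 + 10858 = 16014 J.

W_total ≈ 16.0 kJ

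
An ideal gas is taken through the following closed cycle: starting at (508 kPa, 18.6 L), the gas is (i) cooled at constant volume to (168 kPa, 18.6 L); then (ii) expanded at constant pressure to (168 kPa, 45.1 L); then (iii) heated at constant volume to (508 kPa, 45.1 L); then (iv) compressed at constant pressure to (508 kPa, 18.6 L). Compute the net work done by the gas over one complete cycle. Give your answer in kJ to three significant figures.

W_net ≈ -9.01 kJ

Constant-volume legs do no work.
W(ii) = (168)(45.1 − 18.6) = 4452 J; W(iv) = (508)(18.6 − 45.1) = -13462 J.
W_net = 4452 − 13462 = -9010 J (the counter-clockwise enclosed area).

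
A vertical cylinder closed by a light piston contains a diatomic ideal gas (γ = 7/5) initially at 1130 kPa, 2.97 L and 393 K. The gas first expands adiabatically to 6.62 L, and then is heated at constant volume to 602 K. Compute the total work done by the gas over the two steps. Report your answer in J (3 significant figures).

W_total ≈ 2300 J

Step 1 (adiabatic): W = (P₁V₁ − P₂V₂)/(γ−1) = (3356 − 2436)/0.4 = 2301 J.
Step 2 (isochoric): W = 0 (constant volume).
W_total = 2301 + 0 = 2301 J.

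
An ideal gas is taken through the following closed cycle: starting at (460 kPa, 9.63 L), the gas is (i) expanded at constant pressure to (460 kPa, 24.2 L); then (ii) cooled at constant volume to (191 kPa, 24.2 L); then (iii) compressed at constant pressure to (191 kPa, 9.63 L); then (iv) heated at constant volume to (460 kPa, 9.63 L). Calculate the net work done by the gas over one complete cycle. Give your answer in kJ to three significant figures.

W_net ≈ 3.92 kJ

Constant-volume legs do no work.
W(i) = (460)(24.2 − 9.63) = 6702 J; W(iii) = (191)(9.63 − 24.2) = -2783 J.
W_net = 6702 − 2783 = 3919 J (the clockwise enclosed area).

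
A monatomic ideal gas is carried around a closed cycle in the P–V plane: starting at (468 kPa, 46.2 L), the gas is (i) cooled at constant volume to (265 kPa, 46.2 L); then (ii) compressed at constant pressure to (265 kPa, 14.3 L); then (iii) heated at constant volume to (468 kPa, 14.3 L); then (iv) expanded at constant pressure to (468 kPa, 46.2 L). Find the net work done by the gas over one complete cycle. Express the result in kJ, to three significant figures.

W_net ≈ 6.48 kJ

Constant-volume legs do no work.
W(ii) = (265)(14.3 − 46.2) = -8454 J; W(iv) = (468)(46.2 − 14.3) = 14929 J.
W_net = -8454 + 14929 = 6476 J (the clockwise enclosed area).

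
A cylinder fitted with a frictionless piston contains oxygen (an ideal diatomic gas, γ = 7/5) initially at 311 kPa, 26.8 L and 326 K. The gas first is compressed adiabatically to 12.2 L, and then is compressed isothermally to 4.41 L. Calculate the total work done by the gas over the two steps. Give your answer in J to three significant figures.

Step 1 (adiabatic): W = (P₁V₁ − P₂V₂)/(γ−1) = (8335 − 11418)/0.4 = -7709 J.
After step 1: P = 935.9 kPa, V = 12.2 L, T = 446.6 K.
Step 2 (isothermal): W = P₁V₁ ln(V₂/V₁) = (11418) ln(4.41/12.2) = -11619 J.
W_total = -7709 − 11619 = -19328 J.

W_total ≈ -19300 J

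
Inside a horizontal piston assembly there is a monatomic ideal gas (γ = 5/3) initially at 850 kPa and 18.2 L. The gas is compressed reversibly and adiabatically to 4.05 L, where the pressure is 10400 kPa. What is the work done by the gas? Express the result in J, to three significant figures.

W ≈ -40000 J

Adiabatic: W = (P₁V₁ − P₂V₂)/(γ − 1) with γ = 5/3.
P₁V₁ = 15470 J, P₂V₂ = 42120 J.
W = (15470 − 42120) / 0.6667 = -39975 J.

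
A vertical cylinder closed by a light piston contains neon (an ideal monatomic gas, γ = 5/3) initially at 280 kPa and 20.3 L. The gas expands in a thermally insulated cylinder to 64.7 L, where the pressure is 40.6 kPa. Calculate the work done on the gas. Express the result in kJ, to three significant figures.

Adiabatic: W = (P₁V₁ − P₂V₂)/(γ − 1) with γ = 5/3.
P₁V₁ = 5684 J, P₂V₂ = 2627 J.
W = (5684 − 2627) / 0.6667 = 4586 J.
Work on gas = −W_by = -4586 J.

W ≈ -4.59 kJ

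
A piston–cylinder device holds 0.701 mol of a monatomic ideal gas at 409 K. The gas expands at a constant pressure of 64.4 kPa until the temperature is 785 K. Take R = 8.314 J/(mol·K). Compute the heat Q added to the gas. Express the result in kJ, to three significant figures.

Isobaric: W = nRΔT = (0.701)(8.314)(376) = 2191 J.
ΔU = nCᵥΔT with Cᵥ = 3R/2: ΔU = (0.701)(12.47)(376) = 3287 J.
Q = ΔU + W = 3287 + 2191 = 5478 J.

Q ≈ 5.48 kJ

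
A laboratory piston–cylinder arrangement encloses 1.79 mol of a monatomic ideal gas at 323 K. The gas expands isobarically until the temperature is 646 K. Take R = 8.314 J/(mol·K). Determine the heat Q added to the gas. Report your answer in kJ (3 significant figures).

Isobaric: W = nRΔT = (1.79)(8.314)(323) = 4807 J.
ΔU = nCᵥΔT with Cᵥ = 3R/2: ΔU = (1.79)(12.47)(323) = 7210 J.
Q = ΔU + W = 7210 + 4807 = 12017 J.

Q ≈ 12.0 kJ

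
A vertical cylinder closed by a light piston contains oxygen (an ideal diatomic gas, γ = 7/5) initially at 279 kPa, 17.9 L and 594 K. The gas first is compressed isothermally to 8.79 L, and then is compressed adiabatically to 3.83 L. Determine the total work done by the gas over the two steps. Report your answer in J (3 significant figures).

W_total ≈ -8470 J

Step 1 (isothermal): W = P₁V₁ ln(V₂/V₁) = (4994) ln(8.79/17.9) = -3552 J.
After step 1: P = 568.2 kPa, V = 8.79 L, T = 594 K.
Step 2 (adiabatic): W = (P₁V₁ − P₂V₂)/(γ−1) = (4994 − 6963)/0.4 = -4921 J.
W_total = -3552 − 4921 = -8473 J.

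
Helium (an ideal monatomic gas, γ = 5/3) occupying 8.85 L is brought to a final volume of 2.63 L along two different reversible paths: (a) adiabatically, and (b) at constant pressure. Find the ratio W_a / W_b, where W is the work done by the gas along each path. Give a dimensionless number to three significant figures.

W_a / W_b ≈ 2.66

Path (a) adiabatic: W = P₁V₁(1 − (V₁/V₂)^(γ−1))/(γ−1) → W_a/(P₁V₁) = -1.868.
Path (b) isobaric: W = P₁(V₂ − V₁) → W_b/(P₁V₁) = -0.7028.
W_a / W_b = -1.868 / -0.7028 = 2.658.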